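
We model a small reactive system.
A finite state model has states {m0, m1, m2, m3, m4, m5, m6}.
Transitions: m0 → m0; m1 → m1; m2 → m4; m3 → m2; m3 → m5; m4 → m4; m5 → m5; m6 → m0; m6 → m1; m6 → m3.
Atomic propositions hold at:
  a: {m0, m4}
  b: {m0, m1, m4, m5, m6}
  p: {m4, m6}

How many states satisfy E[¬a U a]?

Sat(¬a) = {m1, m2, m3, m5, m6}
E[¬a U a]: least fixpoint, start Z0 = Sat(a) = {m0, m4}, add states in Sat(¬a) with some successor in Z. Z1 = {m0, m2, m4, m6}; Z2 = {m0, m2, m3, m4, m6}; fixed.
Sat(E[¬a U a]) = {m0, m2, m3, m4, m6}
|Sat(E[¬a U a])| = |{m0, m2, m3, m4, m6}| = 5.

5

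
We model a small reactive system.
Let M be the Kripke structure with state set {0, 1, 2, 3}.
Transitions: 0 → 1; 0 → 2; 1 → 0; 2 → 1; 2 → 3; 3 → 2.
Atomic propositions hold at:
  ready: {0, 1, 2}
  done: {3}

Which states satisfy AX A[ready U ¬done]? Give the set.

Sat(¬done) = {0, 1, 2}
A[ready U ¬done]: least fixpoint, start Z0 = Sat(¬done) = {0, 1, 2}, add states in Sat(ready) with every successor in Z. Already a fixed point.
Sat(A[ready U ¬done]) = {0, 1, 2}
Sat(AX A[ready U ¬done]) = {s : every successor in {0, 1, 2}} = {0, 1, 3}

{0, 1, 3}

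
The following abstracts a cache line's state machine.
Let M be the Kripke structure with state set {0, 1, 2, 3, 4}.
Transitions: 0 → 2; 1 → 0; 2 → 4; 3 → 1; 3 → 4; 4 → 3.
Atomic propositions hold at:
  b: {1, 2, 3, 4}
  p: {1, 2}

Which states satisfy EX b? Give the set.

Sat(EX b) = {s : some successor in {1, 2, 3, 4}} = {0, 2, 3, 4}

{0, 2, 3, 4}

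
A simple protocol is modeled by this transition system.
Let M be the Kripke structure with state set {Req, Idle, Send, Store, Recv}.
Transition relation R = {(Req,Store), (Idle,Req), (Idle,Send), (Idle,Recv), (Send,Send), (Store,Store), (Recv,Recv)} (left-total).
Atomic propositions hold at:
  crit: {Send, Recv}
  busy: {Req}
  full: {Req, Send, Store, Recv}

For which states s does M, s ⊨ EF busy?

EF busy: least fixpoint, start Z0 = {Req}, add states with some successor in Z. Z1 = {Req, Idle}; fixed.
Sat(EF busy) = {Req, Idle}

{Req, Idle}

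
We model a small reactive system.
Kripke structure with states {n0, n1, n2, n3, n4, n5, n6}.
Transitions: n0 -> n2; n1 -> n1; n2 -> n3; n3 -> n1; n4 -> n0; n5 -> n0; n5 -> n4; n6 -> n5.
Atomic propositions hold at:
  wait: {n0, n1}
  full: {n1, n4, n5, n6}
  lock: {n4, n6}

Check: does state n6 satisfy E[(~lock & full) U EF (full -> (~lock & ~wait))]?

Yes

Sat(~lock) = {n0, n1, n2, n3, n5}
Sat(~lock & full) = {n1, n5}
Sat(~wait) = {n2, n3, n4, n5, n6}
Sat(~lock & ~wait) = {n2, n3, n5}
Sat(full -> (~lock & ~wait)) = {n0, n2, n3, n5}
EF (full -> (~lock & ~wait)): least fixpoint, start Z0 = {n0, n2, n3, n5}, add states with some successor in Z. Z1 = {n0, n2, n3, n4, n5, n6}; fixed.
Sat(EF (full -> (~lock & ~wait))) = {n0, n2, n3, n4, n5, n6}
E[(~lock & full) U EF (full -> (~lock & ~wait))]: least fixpoint, start Z0 = Sat(EF (full -> (~lock & ~wait))) = {n0, n2, n3, n4, n5, n6}, add states in Sat(~lock & full) with some successor in Z. Already a fixed point.
Sat(E[(~lock & full) U EF (full -> (~lock & ~wait))]) = {n0, n2, n3, n4, n5, n6}
n6 ∈ Sat(E[(~lock & full) U EF (full -> (~lock & ~wait))]) = {n0, n2, n3, n4, n5, n6}, so the formula holds at n6.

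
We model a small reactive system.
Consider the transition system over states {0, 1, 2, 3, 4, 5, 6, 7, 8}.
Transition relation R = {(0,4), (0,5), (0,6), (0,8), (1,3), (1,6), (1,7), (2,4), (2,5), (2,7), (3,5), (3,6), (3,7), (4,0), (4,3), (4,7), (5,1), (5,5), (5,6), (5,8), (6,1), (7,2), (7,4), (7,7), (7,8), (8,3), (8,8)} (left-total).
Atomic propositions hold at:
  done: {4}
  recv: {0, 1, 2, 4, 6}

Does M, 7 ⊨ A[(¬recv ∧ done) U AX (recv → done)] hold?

No

Sat(¬recv) = {3, 5, 7, 8}
Sat(¬recv ∧ done) = ∅
Sat(recv → done) = {3, 4, 5, 7, 8}
Sat(AX (recv → done)) = {s : every successor in {3, 4, 5, 7, 8}} = {2, 8}
A[(¬recv ∧ done) U AX (recv → done)]: least fixpoint, start Z0 = Sat(AX (recv → done)) = {2, 8}, add states in Sat(¬recv ∧ done) with every successor in Z. Already a fixed point.
Sat(A[(¬recv ∧ done) U AX (recv → done)]) = {2, 8}
7 ∉ Sat(A[(¬recv ∧ done) U AX (recv → done)]) = {2, 8}, so the formula does not hold at 7.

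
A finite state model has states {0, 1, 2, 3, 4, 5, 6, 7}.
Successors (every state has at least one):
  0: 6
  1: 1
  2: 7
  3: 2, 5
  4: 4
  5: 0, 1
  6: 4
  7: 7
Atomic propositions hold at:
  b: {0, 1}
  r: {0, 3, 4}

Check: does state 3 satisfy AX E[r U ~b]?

Sat(~b) = {2, 3, 4, 5, 6, 7}
E[r U ~b]: least fixpoint, start Z0 = Sat(~b) = {2, 3, 4, 5, 6, 7}, add states in Sat(r) with some successor in Z. Z1 = {0, 2, 3, 4, 5, 6, 7}; fixed.
Sat(E[r U ~b]) = {0, 2, 3, 4, 5, 6, 7}
Sat(AX E[r U ~b]) = {s : every successor in {0, 2, 3, 4, 5, 6, 7}} = {0, 2, 3, 4, 6, 7}
3 ∈ Sat(AX E[r U ~b]) = {0, 2, 3, 4, 6, 7}, so the formula holds at 3.

Yes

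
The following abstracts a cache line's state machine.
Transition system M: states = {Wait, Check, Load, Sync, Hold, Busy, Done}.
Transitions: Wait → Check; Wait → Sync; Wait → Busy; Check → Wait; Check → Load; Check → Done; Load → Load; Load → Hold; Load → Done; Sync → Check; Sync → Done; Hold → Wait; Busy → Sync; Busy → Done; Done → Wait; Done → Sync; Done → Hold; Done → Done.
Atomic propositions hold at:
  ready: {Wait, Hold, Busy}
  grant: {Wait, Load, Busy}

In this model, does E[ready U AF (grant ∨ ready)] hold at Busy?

Yes

Sat(grant ∨ ready) = {Wait, Load, Hold, Busy}
AF (grant ∨ ready): least fixpoint, start Z0 = {Wait, Load, Hold, Busy}, add states with every successor in Z. Already a fixed point.
Sat(AF (grant ∨ ready)) = {Wait, Load, Hold, Busy}
E[ready U AF (grant ∨ ready)]: least fixpoint, start Z0 = Sat(AF (grant ∨ ready)) = {Wait, Load, Hold, Busy}, add states in Sat(ready) with some successor in Z. Already a fixed point.
Sat(E[ready U AF (grant ∨ ready)]) = {Wait, Load, Hold, Busy}
Busy ∈ Sat(E[ready U AF (grant ∨ ready)]) = {Wait, Load, Hold, Busy}, so the formula holds at Busy.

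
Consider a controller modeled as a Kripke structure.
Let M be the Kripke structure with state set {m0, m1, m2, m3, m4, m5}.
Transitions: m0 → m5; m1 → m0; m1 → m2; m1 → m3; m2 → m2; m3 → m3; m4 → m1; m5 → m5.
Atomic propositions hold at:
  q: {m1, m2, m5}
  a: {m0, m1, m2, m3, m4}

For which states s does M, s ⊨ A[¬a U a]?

{m0, m1, m2, m3, m4}

Sat(¬a) = {m5}
A[¬a U a]: least fixpoint, start Z0 = Sat(a) = {m0, m1, m2, m3, m4}, add states in Sat(¬a) with every successor in Z. Already a fixed point.
Sat(A[¬a U a]) = {m0, m1, m2, m3, m4}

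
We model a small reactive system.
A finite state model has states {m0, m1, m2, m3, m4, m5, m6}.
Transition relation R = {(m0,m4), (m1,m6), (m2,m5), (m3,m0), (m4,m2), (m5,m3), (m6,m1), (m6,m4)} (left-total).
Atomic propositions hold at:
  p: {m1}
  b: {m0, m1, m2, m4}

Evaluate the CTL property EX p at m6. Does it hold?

Yes

Sat(EX p) = {s : some successor in {m1}} = {m6}
m6 ∈ Sat(EX p) = {m6}, so the formula holds at m6.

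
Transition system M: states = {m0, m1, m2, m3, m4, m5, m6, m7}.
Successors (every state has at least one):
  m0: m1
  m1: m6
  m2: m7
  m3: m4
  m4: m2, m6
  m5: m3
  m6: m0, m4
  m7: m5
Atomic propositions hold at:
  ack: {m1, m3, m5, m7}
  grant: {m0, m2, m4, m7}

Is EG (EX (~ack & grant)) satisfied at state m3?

Yes

Sat(~ack) = {m0, m2, m4, m6}
Sat(~ack & grant) = {m0, m2, m4}
Sat(EX (~ack & grant)) = {s : some successor in {m0, m2, m4}} = {m3, m4, m6}
EG (EX (~ack & grant)): greatest fixpoint, start Z0 = {m3, m4, m6}, keep only states in Sat with some successor in Z. Already a fixed point.
Sat(EG (EX (~ack & grant))) = {m3, m4, m6}
m3 ∈ Sat(EG (EX (~ack & grant))) = {m3, m4, m6}, so the formula holds at m3.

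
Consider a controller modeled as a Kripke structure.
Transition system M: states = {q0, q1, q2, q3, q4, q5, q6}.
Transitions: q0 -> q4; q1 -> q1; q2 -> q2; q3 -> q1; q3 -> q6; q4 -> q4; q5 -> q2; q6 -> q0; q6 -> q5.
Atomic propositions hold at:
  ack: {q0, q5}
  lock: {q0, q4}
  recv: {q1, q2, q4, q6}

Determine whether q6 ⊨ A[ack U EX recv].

No

Sat(EX recv) = {s : some successor in {q1, q2, q4, q6}} = {q0, q1, q2, q3, q4, q5}
A[ack U EX recv]: least fixpoint, start Z0 = Sat(EX recv) = {q0, q1, q2, q3, q4, q5}, add states in Sat(ack) with every successor in Z. Already a fixed point.
Sat(A[ack U EX recv]) = {q0, q1, q2, q3, q4, q5}
q6 ∉ Sat(A[ack U EX recv]) = {q0, q1, q2, q3, q4, q5}, so the formula does not hold at q6.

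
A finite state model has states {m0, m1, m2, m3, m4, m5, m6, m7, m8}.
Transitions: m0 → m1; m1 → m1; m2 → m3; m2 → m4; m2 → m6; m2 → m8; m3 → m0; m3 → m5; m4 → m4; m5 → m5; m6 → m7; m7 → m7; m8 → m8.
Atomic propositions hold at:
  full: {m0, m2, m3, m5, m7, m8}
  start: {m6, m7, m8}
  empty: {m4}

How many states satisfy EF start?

EF start: least fixpoint, start Z0 = {m6, m7, m8}, add states with some successor in Z. Z1 = {m2, m6, m7, m8}; fixed.
Sat(EF start) = {m2, m6, m7, m8}
|Sat(EF start)| = |{m2, m6, m7, m8}| = 4.

4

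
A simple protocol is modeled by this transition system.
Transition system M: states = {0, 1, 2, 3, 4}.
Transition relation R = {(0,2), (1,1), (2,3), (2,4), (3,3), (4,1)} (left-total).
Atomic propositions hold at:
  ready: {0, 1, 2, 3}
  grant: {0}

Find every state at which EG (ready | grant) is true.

{0, 1, 2, 3}

Sat(ready | grant) = {0, 1, 2, 3}
EG (ready | grant): greatest fixpoint, start Z0 = {0, 1, 2, 3}, keep only states in Sat with some successor in Z. Already a fixed point.
Sat(EG (ready | grant)) = {0, 1, 2, 3}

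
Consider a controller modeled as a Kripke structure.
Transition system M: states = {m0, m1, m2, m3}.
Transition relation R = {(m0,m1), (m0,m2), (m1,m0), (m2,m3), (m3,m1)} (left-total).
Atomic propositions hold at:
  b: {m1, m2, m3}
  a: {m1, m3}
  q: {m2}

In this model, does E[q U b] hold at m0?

E[q U b]: least fixpoint, start Z0 = Sat(b) = {m1, m2, m3}, add states in Sat(q) with some successor in Z. Already a fixed point.
Sat(E[q U b]) = {m1, m2, m3}
m0 ∉ Sat(E[q U b]) = {m1, m2, m3}, so the formula does not hold at m0.

No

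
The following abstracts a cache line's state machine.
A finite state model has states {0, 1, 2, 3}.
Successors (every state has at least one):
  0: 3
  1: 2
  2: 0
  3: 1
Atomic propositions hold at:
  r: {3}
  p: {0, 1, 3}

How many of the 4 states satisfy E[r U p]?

E[r U p]: least fixpoint, start Z0 = Sat(p) = {0, 1, 3}, add states in Sat(r) with some successor in Z. Already a fixed point.
Sat(E[r U p]) = {0, 1, 3}
|Sat(E[r U p])| = |{0, 1, 3}| = 3.

3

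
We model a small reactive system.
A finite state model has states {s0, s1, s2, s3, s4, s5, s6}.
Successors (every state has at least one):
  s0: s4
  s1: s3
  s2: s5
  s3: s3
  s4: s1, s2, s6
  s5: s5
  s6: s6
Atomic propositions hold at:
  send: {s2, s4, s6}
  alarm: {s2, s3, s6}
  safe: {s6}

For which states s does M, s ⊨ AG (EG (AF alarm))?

AF alarm: least fixpoint, start Z0 = {s2, s3, s6}, add states with every successor in Z. Z1 = {s1, s2, s3, s6}; Z2 = {s1, s2, s3, s4, s6}; Z3 = {s0, s1, s2, s3, s4, s6}; fixed.
Sat(AF alarm) = {s0, s1, s2, s3, s4, s6}
EG (AF alarm): greatest fixpoint, start Z0 = {s0, s1, s2, s3, s4, s6}, keep only states in Sat with some successor in Z. Z1 = {s0, s1, s3, s4, s6}; fixed.
Sat(EG (AF alarm)) = {s0, s1, s3, s4, s6}
AG (EG (AF alarm)): greatest fixpoint, start Z0 = {s0, s1, s3, s4, s6}, keep only states in Sat with every successor in Z. Z1 = {s0, s1, s3, s6}; Z2 = {s1, s3, s6}; fixed.
Sat(AG (EG (AF alarm))) = {s1, s3, s6}

{s1, s3, s6}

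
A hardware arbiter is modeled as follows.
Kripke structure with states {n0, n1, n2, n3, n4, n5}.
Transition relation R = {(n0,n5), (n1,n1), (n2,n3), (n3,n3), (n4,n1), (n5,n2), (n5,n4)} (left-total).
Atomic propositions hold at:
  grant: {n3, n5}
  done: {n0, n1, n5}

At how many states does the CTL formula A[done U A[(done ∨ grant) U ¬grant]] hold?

Sat(done ∨ grant) = {n0, n1, n3, n5}
Sat(¬grant) = {n0, n1, n2, n4}
A[(done ∨ grant) U ¬grant]: least fixpoint, start Z0 = Sat(¬grant) = {n0, n1, n2, n4}, add states in Sat(done ∨ grant) with every successor in Z. Z1 = {n0, n1, n2, n4, n5}; fixed.
Sat(A[(done ∨ grant) U ¬grant]) = {n0, n1, n2, n4, n5}
A[done U A[(done ∨ grant) U ¬grant]]: least fixpoint, start Z0 = Sat(A[(done ∨ grant) U ¬grant]) = {n0, n1, n2, n4, n5}, add states in Sat(done) with every successor in Z. Already a fixed point.
Sat(A[done U A[(done ∨ grant) U ¬grant]]) = {n0, n1, n2, n4, n5}
|Sat(A[done U A[(done ∨ grant) U ¬grant]])| = |{n0, n1, n2, n4, n5}| = 5.

5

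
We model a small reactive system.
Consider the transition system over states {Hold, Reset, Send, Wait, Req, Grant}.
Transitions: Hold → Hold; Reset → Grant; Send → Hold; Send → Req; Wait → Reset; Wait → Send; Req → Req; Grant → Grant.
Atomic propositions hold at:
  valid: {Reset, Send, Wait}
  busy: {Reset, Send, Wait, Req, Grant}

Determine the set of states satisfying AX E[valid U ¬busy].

Sat(¬busy) = {Hold}
E[valid U ¬busy]: least fixpoint, start Z0 = Sat(¬busy) = {Hold}, add states in Sat(valid) with some successor in Z. Z1 = {Hold, Send}; Z2 = {Hold, Send, Wait}; fixed.
Sat(E[valid U ¬busy]) = {Hold, Send, Wait}
Sat(AX E[valid U ¬busy]) = {s : every successor in {Hold, Send, Wait}} = {Hold}

{Hold}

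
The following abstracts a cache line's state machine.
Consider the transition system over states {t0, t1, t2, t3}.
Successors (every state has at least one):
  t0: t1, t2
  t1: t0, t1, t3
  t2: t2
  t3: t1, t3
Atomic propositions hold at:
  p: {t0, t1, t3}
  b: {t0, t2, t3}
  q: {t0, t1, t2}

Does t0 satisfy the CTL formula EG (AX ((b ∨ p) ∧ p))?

Sat(b ∨ p) = {t0, t1, t2, t3}
Sat((b ∨ p) ∧ p) = {t0, t1, t3}
Sat(AX ((b ∨ p) ∧ p)) = {s : every successor in {t0, t1, t3}} = {t1, t3}
EG (AX ((b ∨ p) ∧ p)): greatest fixpoint, start Z0 = {t1, t3}, keep only states in Sat with some successor in Z. Already a fixed point.
Sat(EG (AX ((b ∨ p) ∧ p))) = {t1, t3}
t0 ∉ Sat(EG (AX ((b ∨ p) ∧ p))) = {t1, t3}, so the formula does not hold at t0.

No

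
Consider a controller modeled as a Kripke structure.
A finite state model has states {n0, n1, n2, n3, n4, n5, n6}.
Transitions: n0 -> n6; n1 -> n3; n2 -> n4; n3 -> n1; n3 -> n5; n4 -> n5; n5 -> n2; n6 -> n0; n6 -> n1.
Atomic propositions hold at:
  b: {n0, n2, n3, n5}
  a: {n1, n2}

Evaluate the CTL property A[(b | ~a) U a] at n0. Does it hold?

No

Sat(~a) = {n0, n3, n4, n5, n6}
Sat(b | ~a) = {n0, n2, n3, n4, n5, n6}
A[(b | ~a) U a]: least fixpoint, start Z0 = Sat(a) = {n1, n2}, add states in Sat(b | ~a) with every successor in Z. Z1 = {n1, n2, n5}; Z2 = {n1, n2, n3, n4, n5}; fixed.
Sat(A[(b | ~a) U a]) = {n1, n2, n3, n4, n5}
n0 ∉ Sat(A[(b | ~a) U a]) = {n1, n2, n3, n4, n5}, so the formula does not hold at n0.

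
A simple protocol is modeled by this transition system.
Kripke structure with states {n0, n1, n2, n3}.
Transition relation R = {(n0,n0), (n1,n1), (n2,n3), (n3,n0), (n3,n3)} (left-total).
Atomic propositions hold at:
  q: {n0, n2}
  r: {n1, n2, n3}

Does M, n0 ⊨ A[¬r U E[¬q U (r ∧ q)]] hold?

No

Sat(¬r) = {n0}
Sat(¬q) = {n1, n3}
Sat(r ∧ q) = {n2}
E[¬q U (r ∧ q)]: least fixpoint, start Z0 = Sat((r ∧ q)) = {n2}, add states in Sat(¬q) with some successor in Z. Already a fixed point.
Sat(E[¬q U (r ∧ q)]) = {n2}
A[¬r U E[¬q U (r ∧ q)]]: least fixpoint, start Z0 = Sat(E[¬q U (r ∧ q)]) = {n2}, add states in Sat(¬r) with every successor in Z. Already a fixed point.
Sat(A[¬r U E[¬q U (r ∧ q)]]) = {n2}
n0 ∉ Sat(A[¬r U E[¬q U (r ∧ q)]]) = {n2}, so the formula does not hold at n0.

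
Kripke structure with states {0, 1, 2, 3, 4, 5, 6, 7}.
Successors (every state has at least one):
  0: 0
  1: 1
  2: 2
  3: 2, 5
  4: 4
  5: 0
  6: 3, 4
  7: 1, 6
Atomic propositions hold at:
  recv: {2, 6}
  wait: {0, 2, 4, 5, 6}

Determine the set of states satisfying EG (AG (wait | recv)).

{0, 2, 4, 5}

Sat(wait | recv) = {0, 2, 4, 5, 6}
AG (wait | recv): greatest fixpoint, start Z0 = {0, 2, 4, 5, 6}, keep only states in Sat with every successor in Z. Z1 = {0, 2, 4, 5}; fixed.
Sat(AG (wait | recv)) = {0, 2, 4, 5}
EG (AG (wait | recv)): greatest fixpoint, start Z0 = {0, 2, 4, 5}, keep only states in Sat with some successor in Z. Already a fixed point.
Sat(EG (AG (wait | recv))) = {0, 2, 4, 5}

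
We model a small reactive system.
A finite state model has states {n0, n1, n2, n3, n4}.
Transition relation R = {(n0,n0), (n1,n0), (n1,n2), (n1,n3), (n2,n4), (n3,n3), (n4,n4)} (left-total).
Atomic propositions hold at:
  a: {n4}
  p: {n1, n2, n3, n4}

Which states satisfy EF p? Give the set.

EF p: least fixpoint, start Z0 = {n1, n2, n3, n4}, add states with some successor in Z. Already a fixed point.
Sat(EF p) = {n1, n2, n3, n4}

{n1, n2, n3, n4}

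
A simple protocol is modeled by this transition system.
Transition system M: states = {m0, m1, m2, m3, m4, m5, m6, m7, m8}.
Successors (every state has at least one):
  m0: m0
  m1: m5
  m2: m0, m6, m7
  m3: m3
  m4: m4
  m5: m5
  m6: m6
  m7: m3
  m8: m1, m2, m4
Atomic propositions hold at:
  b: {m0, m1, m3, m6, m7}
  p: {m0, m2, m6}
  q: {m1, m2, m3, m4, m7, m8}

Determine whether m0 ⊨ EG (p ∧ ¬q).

Sat(¬q) = {m0, m5, m6}
Sat(p ∧ ¬q) = {m0, m6}
EG (p ∧ ¬q): greatest fixpoint, start Z0 = {m0, m6}, keep only states in Sat with some successor in Z. Already a fixed point.
Sat(EG (p ∧ ¬q)) = {m0, m6}
m0 ∈ Sat(EG (p ∧ ¬q)) = {m0, m6}, so the formula holds at m0.

Yes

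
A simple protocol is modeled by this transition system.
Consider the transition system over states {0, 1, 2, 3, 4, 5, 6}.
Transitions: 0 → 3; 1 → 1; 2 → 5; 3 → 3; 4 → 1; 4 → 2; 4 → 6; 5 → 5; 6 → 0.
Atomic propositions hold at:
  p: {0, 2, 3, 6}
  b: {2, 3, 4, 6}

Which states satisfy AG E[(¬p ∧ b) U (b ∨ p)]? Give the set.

Sat(¬p) = {1, 4, 5}
Sat(¬p ∧ b) = {4}
Sat(b ∨ p) = {0, 2, 3, 4, 6}
E[(¬p ∧ b) U (b ∨ p)]: least fixpoint, start Z0 = Sat((b ∨ p)) = {0, 2, 3, 4, 6}, add states in Sat(¬p ∧ b) with some successor in Z. Already a fixed point.
Sat(E[(¬p ∧ b) U (b ∨ p)]) = {0, 2, 3, 4, 6}
AG E[(¬p ∧ b) U (b ∨ p)]: greatest fixpoint, start Z0 = {0, 2, 3, 4, 6}, keep only states in Sat with every successor in Z. Z1 = {0, 3, 6}; fixed.
Sat(AG E[(¬p ∧ b) U (b ∨ p)]) = {0, 3, 6}

{0, 3, 6}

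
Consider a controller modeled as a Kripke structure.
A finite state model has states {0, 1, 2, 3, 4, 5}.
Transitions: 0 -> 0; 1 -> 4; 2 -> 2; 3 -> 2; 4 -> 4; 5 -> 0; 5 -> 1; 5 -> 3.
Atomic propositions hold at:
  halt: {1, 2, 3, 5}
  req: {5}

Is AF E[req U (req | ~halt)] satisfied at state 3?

Sat(~halt) = {0, 4}
Sat(req | ~halt) = {0, 4, 5}
E[req U (req | ~halt)]: least fixpoint, start Z0 = Sat((req | ~halt)) = {0, 4, 5}, add states in Sat(req) with some successor in Z. Already a fixed point.
Sat(E[req U (req | ~halt)]) = {0, 4, 5}
AF E[req U (req | ~halt)]: least fixpoint, start Z0 = {0, 4, 5}, add states with every successor in Z. Z1 = {0, 1, 4, 5}; fixed.
Sat(AF E[req U (req | ~halt)]) = {0, 1, 4, 5}
3 ∉ Sat(AF E[req U (req | ~halt)]) = {0, 1, 4, 5}, so the formula does not hold at 3.

No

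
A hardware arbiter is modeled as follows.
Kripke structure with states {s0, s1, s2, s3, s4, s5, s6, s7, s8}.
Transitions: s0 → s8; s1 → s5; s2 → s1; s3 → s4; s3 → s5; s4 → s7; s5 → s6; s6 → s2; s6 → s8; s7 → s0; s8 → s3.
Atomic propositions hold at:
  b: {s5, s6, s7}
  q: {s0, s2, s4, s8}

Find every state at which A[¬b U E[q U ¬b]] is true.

{s0, s1, s2, s3, s4, s8}

Sat(¬b) = {s0, s1, s2, s3, s4, s8}
E[q U ¬b]: least fixpoint, start Z0 = Sat(¬b) = {s0, s1, s2, s3, s4, s8}, add states in Sat(q) with some successor in Z. Already a fixed point.
Sat(E[q U ¬b]) = {s0, s1, s2, s3, s4, s8}
A[¬b U E[q U ¬b]]: least fixpoint, start Z0 = Sat(E[q U ¬b]) = {s0, s1, s2, s3, s4, s8}, add states in Sat(¬b) with every successor in Z. Already a fixed point.
Sat(A[¬b U E[q U ¬b]]) = {s0, s1, s2, s3, s4, s8}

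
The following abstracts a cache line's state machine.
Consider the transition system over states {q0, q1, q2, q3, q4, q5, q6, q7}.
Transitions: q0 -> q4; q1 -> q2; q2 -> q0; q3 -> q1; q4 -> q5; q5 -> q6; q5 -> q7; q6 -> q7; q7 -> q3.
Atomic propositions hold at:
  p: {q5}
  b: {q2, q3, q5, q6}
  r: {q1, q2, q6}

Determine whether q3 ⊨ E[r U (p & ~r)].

Sat(~r) = {q0, q3, q4, q5, q7}
Sat(p & ~r) = {q5}
E[r U (p & ~r)]: least fixpoint, start Z0 = Sat((p & ~r)) = {q5}, add states in Sat(r) with some successor in Z. Already a fixed point.
Sat(E[r U (p & ~r)]) = {q5}
q3 ∉ Sat(E[r U (p & ~r)]) = {q5}, so the formula does not hold at q3.

No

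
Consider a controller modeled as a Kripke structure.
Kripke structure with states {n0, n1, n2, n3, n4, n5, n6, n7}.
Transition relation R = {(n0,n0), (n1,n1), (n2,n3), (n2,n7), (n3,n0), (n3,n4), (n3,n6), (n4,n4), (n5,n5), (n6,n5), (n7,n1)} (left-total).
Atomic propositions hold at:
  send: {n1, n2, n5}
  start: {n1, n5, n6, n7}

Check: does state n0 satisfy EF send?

No

EF send: least fixpoint, start Z0 = {n1, n2, n5}, add states with some successor in Z. Z1 = {n1, n2, n5, n6, n7}; Z2 = {n1, n2, n3, n5, n6, n7}; fixed.
Sat(EF send) = {n1, n2, n3, n5, n6, n7}
n0 ∉ Sat(EF send) = {n1, n2, n3, n5, n6, n7}, so the formula does not hold at n0.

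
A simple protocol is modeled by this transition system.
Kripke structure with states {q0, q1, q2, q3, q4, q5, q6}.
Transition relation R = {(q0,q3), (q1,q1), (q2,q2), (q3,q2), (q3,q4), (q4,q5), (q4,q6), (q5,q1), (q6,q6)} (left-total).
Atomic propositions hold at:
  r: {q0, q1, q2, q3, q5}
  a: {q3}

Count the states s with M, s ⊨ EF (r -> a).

Sat(r -> a) = {q3, q4, q6}
EF (r -> a): least fixpoint, start Z0 = {q3, q4, q6}, add states with some successor in Z. Z1 = {q0, q3, q4, q6}; fixed.
Sat(EF (r -> a)) = {q0, q3, q4, q6}
|Sat(EF (r -> a))| = |{q0, q3, q4, q6}| = 4.

4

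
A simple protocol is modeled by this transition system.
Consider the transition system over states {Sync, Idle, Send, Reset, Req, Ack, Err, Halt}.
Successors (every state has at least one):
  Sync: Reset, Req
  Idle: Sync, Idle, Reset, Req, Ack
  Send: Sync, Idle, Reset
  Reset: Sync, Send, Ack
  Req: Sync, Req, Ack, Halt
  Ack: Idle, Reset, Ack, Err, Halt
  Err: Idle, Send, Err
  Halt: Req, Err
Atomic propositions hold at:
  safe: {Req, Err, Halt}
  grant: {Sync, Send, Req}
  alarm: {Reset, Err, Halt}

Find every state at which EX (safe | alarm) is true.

Sat(safe | alarm) = {Reset, Req, Err, Halt}
Sat(EX (safe | alarm)) = {s : some successor in {Reset, Req, Err, Halt}} = {Sync, Idle, Send, Req, Ack, Err, Halt}

{Sync, Idle, Send, Req, Ack, Err, Halt}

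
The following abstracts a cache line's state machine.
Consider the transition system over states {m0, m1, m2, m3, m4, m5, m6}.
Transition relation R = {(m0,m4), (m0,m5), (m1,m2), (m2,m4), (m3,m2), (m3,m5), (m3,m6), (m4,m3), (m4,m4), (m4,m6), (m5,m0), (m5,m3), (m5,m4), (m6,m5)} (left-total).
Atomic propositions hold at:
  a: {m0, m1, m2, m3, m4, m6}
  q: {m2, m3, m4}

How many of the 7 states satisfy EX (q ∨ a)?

Sat(q ∨ a) = {m0, m1, m2, m3, m4, m6}
Sat(EX (q ∨ a)) = {s : some successor in {m0, m1, m2, m3, m4, m6}} = {m0, m1, m2, m3, m4, m5}
|Sat(EX (q ∨ a))| = |{m0, m1, m2, m3, m4, m5}| = 6.

6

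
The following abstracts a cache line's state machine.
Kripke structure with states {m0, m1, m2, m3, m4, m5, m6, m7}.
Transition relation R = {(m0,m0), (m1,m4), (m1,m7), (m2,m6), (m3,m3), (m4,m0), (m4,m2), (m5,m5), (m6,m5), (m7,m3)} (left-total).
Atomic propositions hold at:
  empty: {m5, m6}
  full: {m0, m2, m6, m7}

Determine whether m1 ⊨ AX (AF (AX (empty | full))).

No

Sat(empty | full) = {m0, m2, m5, m6, m7}
Sat(AX (empty | full)) = {s : every successor in {m0, m2, m5, m6, m7}} = {m0, m2, m4, m5, m6}
AF (AX (empty | full)): least fixpoint, start Z0 = {m0, m2, m4, m5, m6}, add states with every successor in Z. Already a fixed point.
Sat(AF (AX (empty | full))) = {m0, m2, m4, m5, m6}
Sat(AX (AF (AX (empty | full)))) = {s : every successor in {m0, m2, m4, m5, m6}} = {m0, m2, m4, m5, m6}
m1 ∉ Sat(AX (AF (AX (empty | full)))) = {m0, m2, m4, m5, m6}, so the formula does not hold at m1.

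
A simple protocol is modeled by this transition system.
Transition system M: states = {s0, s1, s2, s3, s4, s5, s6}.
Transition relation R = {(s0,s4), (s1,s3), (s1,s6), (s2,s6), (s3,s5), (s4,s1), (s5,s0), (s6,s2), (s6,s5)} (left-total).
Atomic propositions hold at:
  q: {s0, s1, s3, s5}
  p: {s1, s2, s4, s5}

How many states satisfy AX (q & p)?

Sat(q & p) = {s1, s5}
Sat(AX (q & p)) = {s : every successor in {s1, s5}} = {s3, s4}
|Sat(AX (q & p))| = |{s3, s4}| = 2.

2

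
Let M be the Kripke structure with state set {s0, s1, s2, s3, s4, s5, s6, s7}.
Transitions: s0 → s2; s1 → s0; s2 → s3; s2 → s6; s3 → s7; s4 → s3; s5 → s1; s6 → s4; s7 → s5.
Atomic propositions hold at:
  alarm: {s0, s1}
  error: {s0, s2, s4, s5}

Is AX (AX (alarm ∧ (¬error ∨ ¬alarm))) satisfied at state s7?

Sat(¬error) = {s1, s3, s6, s7}
Sat(¬alarm) = {s2, s3, s4, s5, s6, s7}
Sat(¬error ∨ ¬alarm) = {s1, s2, s3, s4, s5, s6, s7}
Sat(alarm ∧ (¬error ∨ ¬alarm)) = {s1}
Sat(AX (alarm ∧ (¬error ∨ ¬alarm))) = {s : every successor in {s1}} = {s5}
Sat(AX (AX (alarm ∧ (¬error ∨ ¬alarm)))) = {s : every successor in {s5}} = {s7}
s7 ∈ Sat(AX (AX (alarm ∧ (¬error ∨ ¬alarm)))) = {s7}, so the formula holds at s7.

Yes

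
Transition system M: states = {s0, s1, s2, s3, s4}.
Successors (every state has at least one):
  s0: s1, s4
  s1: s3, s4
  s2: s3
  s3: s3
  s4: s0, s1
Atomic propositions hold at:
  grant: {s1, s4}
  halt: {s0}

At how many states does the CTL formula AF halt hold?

AF halt: least fixpoint, start Z0 = {s0}, add states with every successor in Z. Already a fixed point.
Sat(AF halt) = {s0}
|Sat(AF halt)| = |{s0}| = 1.

1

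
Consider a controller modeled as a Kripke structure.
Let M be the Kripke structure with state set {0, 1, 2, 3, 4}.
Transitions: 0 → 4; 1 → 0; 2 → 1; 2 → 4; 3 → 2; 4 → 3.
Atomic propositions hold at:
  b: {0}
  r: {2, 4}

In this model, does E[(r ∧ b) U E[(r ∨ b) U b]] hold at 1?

Sat(r ∧ b) = ∅
Sat(r ∨ b) = {0, 2, 4}
E[(r ∨ b) U b]: least fixpoint, start Z0 = Sat(b) = {0}, add states in Sat(r ∨ b) with some successor in Z. Already a fixed point.
Sat(E[(r ∨ b) U b]) = {0}
E[(r ∧ b) U E[(r ∨ b) U b]]: least fixpoint, start Z0 = Sat(E[(r ∨ b) U b]) = {0}, add states in Sat(r ∧ b) with some successor in Z. Already a fixed point.
Sat(E[(r ∧ b) U E[(r ∨ b) U b]]) = {0}
1 ∉ Sat(E[(r ∧ b) U E[(r ∨ b) U b]]) = {0}, so the formula does not hold at 1.

No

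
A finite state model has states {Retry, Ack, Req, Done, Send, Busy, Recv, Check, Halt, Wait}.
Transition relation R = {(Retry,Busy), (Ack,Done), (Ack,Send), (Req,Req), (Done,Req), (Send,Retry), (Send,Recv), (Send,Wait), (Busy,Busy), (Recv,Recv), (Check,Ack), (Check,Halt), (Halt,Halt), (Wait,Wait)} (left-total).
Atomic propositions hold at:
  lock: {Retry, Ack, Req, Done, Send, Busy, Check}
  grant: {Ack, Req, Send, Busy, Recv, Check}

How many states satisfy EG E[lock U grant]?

8

E[lock U grant]: least fixpoint, start Z0 = Sat(grant) = {Ack, Req, Send, Busy, Recv, Check}, add states in Sat(lock) with some successor in Z. Z1 = {Retry, Ack, Req, Done, Send, Busy, Recv, Check}; fixed.
Sat(E[lock U grant]) = {Retry, Ack, Req, Done, Send, Busy, Recv, Check}
EG E[lock U grant]: greatest fixpoint, start Z0 = {Retry, Ack, Req, Done, Send, Busy, Recv, Check}, keep only states in Sat with some successor in Z. Already a fixed point.
Sat(EG E[lock U grant]) = {Retry, Ack, Req, Done, Send, Busy, Recv, Check}
|Sat(EG E[lock U grant])| = |{Retry, Ack, Req, Done, Send, Busy, Recv, Check}| = 8.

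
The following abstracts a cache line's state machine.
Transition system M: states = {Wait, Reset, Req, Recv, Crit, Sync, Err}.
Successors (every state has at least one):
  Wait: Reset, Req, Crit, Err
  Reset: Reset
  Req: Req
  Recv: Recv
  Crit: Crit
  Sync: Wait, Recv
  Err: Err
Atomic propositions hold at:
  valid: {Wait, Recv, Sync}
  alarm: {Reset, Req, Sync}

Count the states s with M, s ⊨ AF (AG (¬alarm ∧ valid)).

1

Sat(¬alarm) = {Wait, Recv, Crit, Err}
Sat(¬alarm ∧ valid) = {Wait, Recv}
AG (¬alarm ∧ valid): greatest fixpoint, start Z0 = {Wait, Recv}, keep only states in Sat with every successor in Z. Z1 = {Recv}; fixed.
Sat(AG (¬alarm ∧ valid)) = {Recv}
AF (AG (¬alarm ∧ valid)): least fixpoint, start Z0 = {Recv}, add states with every successor in Z. Already a fixed point.
Sat(AF (AG (¬alarm ∧ valid))) = {Recv}
|Sat(AF (AG (¬alarm ∧ valid)))| = |{Recv}| = 1.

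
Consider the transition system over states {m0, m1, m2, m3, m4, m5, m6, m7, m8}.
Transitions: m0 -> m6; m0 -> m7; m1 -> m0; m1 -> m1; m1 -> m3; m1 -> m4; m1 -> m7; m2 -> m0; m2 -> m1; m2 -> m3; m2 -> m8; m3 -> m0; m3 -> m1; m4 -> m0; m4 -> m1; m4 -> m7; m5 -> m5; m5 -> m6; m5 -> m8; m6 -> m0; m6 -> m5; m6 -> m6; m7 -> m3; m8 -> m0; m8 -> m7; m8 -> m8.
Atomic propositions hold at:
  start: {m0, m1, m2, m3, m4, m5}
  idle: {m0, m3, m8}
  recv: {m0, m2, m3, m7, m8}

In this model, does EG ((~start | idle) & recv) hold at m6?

No

Sat(~start) = {m6, m7, m8}
Sat(~start | idle) = {m0, m3, m6, m7, m8}
Sat((~start | idle) & recv) = {m0, m3, m7, m8}
EG ((~start | idle) & recv): greatest fixpoint, start Z0 = {m0, m3, m7, m8}, keep only states in Sat with some successor in Z. Already a fixed point.
Sat(EG ((~start | idle) & recv)) = {m0, m3, m7, m8}
m6 ∉ Sat(EG ((~start | idle) & recv)) = {m0, m3, m7, m8}, so the formula does not hold at m6.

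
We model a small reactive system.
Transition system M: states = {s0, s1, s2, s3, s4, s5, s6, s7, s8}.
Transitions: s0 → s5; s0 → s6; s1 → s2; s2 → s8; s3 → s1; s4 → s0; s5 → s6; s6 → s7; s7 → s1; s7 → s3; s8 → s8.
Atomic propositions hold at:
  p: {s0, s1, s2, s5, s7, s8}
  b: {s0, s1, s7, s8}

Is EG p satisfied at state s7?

EG p: greatest fixpoint, start Z0 = {s0, s1, s2, s5, s7, s8}, keep only states in Sat with some successor in Z. Z1 = {s0, s1, s2, s7, s8}; Z2 = {s1, s2, s7, s8}; fixed.
Sat(EG p) = {s1, s2, s7, s8}
s7 ∈ Sat(EG p) = {s1, s2, s7, s8}, so the formula holds at s7.

Yes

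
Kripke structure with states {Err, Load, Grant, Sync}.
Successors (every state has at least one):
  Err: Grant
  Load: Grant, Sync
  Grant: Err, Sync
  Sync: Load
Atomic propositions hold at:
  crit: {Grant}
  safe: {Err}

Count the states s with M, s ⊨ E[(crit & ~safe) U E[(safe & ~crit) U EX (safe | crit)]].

Sat(~safe) = {Load, Grant, Sync}
Sat(crit & ~safe) = {Grant}
Sat(~crit) = {Err, Load, Sync}
Sat(safe & ~crit) = {Err}
Sat(safe | crit) = {Err, Grant}
Sat(EX (safe | crit)) = {s : some successor in {Err, Grant}} = {Err, Load, Grant}
E[(safe & ~crit) U EX (safe | crit)]: least fixpoint, start Z0 = Sat(EX (safe | crit)) = {Err, Load, Grant}, add states in Sat(safe & ~crit) with some successor in Z. Already a fixed point.
Sat(E[(safe & ~crit) U EX (safe | crit)]) = {Err, Load, Grant}
E[(crit & ~safe) U E[(safe & ~crit) U EX (safe | crit)]]: least fixpoint, start Z0 = Sat(E[(safe & ~crit) U EX (safe | crit)]) = {Err, Load, Grant}, add states in Sat(crit & ~safe) with some successor in Z. Already a fixed point.
Sat(E[(crit & ~safe) U E[(safe & ~crit) U EX (safe | crit)]]) = {Err, Load, Grant}
|Sat(E[(crit & ~safe) U E[(safe & ~crit) U EX (safe | crit)]])| = |{Err, Load, Grant}| = 3.

3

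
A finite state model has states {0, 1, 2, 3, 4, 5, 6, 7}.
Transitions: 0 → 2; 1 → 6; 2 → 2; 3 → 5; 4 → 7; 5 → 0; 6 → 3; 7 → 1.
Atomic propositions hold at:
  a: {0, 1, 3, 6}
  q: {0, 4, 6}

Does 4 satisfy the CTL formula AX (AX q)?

No

Sat(AX q) = {s : every successor in {0, 4, 6}} = {1, 5}
Sat(AX (AX q)) = {s : every successor in {1, 5}} = {3, 7}
4 ∉ Sat(AX (AX q)) = {3, 7}, so the formula does not hold at 4.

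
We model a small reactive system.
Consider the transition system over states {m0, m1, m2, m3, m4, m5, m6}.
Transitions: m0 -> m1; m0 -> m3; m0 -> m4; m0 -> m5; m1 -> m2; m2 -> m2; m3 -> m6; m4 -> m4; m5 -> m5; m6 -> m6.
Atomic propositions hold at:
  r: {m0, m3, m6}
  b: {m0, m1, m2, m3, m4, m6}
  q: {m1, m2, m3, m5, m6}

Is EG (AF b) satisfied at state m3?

Yes

AF b: least fixpoint, start Z0 = {m0, m1, m2, m3, m4, m6}, add states with every successor in Z. Already a fixed point.
Sat(AF b) = {m0, m1, m2, m3, m4, m6}
EG (AF b): greatest fixpoint, start Z0 = {m0, m1, m2, m3, m4, m6}, keep only states in Sat with some successor in Z. Already a fixed point.
Sat(EG (AF b)) = {m0, m1, m2, m3, m4, m6}
m3 ∈ Sat(EG (AF b)) = {m0, m1, m2, m3, m4, m6}, so the formula holds at m3.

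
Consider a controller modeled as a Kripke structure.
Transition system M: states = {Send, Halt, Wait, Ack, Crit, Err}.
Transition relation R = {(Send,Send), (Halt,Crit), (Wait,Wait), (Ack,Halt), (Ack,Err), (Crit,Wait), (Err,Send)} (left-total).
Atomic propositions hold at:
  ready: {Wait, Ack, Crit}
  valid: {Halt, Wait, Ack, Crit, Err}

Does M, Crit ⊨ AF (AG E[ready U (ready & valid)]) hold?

Yes

Sat(ready & valid) = {Wait, Ack, Crit}
E[ready U (ready & valid)]: least fixpoint, start Z0 = Sat((ready & valid)) = {Wait, Ack, Crit}, add states in Sat(ready) with some successor in Z. Already a fixed point.
Sat(E[ready U (ready & valid)]) = {Wait, Ack, Crit}
AG E[ready U (ready & valid)]: greatest fixpoint, start Z0 = {Wait, Ack, Crit}, keep only states in Sat with every successor in Z. Z1 = {Wait, Crit}; fixed.
Sat(AG E[ready U (ready & valid)]) = {Wait, Crit}
AF (AG E[ready U (ready & valid)]): least fixpoint, start Z0 = {Wait, Crit}, add states with every successor in Z. Z1 = {Halt, Wait, Crit}; fixed.
Sat(AF (AG E[ready U (ready & valid)])) = {Halt, Wait, Crit}
Crit ∈ Sat(AF (AG E[ready U (ready & valid)])) = {Halt, Wait, Crit}, so the formula holds at Crit.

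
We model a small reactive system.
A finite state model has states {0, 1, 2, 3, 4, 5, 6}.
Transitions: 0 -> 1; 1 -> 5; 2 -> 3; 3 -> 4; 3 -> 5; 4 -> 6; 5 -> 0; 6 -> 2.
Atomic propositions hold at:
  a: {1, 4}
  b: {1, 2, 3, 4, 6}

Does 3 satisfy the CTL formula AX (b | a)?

No

Sat(b | a) = {1, 2, 3, 4, 6}
Sat(AX (b | a)) = {s : every successor in {1, 2, 3, 4, 6}} = {0, 2, 4, 6}
3 ∉ Sat(AX (b | a)) = {0, 2, 4, 6}, so the formula does not hold at 3.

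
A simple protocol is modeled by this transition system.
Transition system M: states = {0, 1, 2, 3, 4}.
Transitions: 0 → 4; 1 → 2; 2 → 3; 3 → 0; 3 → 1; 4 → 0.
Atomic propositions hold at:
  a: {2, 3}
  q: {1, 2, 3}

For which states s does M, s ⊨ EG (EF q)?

{1, 2, 3}

EF q: least fixpoint, start Z0 = {1, 2, 3}, add states with some successor in Z. Already a fixed point.
Sat(EF q) = {1, 2, 3}
EG (EF q): greatest fixpoint, start Z0 = {1, 2, 3}, keep only states in Sat with some successor in Z. Already a fixed point.
Sat(EG (EF q)) = {1, 2, 3}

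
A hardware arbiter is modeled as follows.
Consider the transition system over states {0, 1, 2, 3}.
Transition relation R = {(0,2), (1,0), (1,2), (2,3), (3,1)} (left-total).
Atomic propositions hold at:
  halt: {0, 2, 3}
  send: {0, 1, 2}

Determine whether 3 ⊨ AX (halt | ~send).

Sat(~send) = {3}
Sat(halt | ~send) = {0, 2, 3}
Sat(AX (halt | ~send)) = {s : every successor in {0, 2, 3}} = {0, 1, 2}
3 ∉ Sat(AX (halt | ~send)) = {0, 1, 2}, so the formula does not hold at 3.

No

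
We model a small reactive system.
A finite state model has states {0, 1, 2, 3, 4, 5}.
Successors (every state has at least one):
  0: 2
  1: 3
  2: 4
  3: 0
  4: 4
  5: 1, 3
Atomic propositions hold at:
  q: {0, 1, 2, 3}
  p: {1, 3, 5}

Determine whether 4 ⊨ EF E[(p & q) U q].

Sat(p & q) = {1, 3}
E[(p & q) U q]: least fixpoint, start Z0 = Sat(q) = {0, 1, 2, 3}, add states in Sat(p & q) with some successor in Z. Already a fixed point.
Sat(E[(p & q) U q]) = {0, 1, 2, 3}
EF E[(p & q) U q]: least fixpoint, start Z0 = {0, 1, 2, 3}, add states with some successor in Z. Z1 = {0, 1, 2, 3, 5}; fixed.
Sat(EF E[(p & q) U q]) = {0, 1, 2, 3, 5}
4 ∉ Sat(EF E[(p & q) U q]) = {0, 1, 2, 3, 5}, so the formula does not hold at 4.

No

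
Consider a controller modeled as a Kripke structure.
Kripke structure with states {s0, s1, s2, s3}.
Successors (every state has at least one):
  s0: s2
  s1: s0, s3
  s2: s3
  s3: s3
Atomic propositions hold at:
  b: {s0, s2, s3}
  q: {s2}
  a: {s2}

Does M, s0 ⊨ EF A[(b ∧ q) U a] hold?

Yes

Sat(b ∧ q) = {s2}
A[(b ∧ q) U a]: least fixpoint, start Z0 = Sat(a) = {s2}, add states in Sat(b ∧ q) with every successor in Z. Already a fixed point.
Sat(A[(b ∧ q) U a]) = {s2}
EF A[(b ∧ q) U a]: least fixpoint, start Z0 = {s2}, add states with some successor in Z. Z1 = {s0, s2}; Z2 = {s0, s1, s2}; fixed.
Sat(EF A[(b ∧ q) U a]) = {s0, s1, s2}
s0 ∈ Sat(EF A[(b ∧ q) U a]) = {s0, s1, s2}, so the formula holds at s0.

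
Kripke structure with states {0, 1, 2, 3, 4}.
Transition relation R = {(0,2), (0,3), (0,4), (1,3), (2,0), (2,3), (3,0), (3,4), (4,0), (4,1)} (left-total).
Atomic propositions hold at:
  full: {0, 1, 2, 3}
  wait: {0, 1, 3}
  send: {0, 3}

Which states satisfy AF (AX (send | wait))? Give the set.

{1, 2, 4}

Sat(send | wait) = {0, 1, 3}
Sat(AX (send | wait)) = {s : every successor in {0, 1, 3}} = {1, 2, 4}
AF (AX (send | wait)): least fixpoint, start Z0 = {1, 2, 4}, add states with every successor in Z. Already a fixed point.
Sat(AF (AX (send | wait))) = {1, 2, 4}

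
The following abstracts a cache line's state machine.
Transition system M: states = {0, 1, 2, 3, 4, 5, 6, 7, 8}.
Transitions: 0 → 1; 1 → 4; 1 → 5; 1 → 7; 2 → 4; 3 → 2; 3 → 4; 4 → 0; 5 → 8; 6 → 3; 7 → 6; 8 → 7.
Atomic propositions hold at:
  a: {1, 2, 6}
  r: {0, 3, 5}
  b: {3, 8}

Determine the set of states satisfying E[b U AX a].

Sat(AX a) = {s : every successor in {1, 2, 6}} = {0, 7}
E[b U AX a]: least fixpoint, start Z0 = Sat(AX a) = {0, 7}, add states in Sat(b) with some successor in Z. Z1 = {0, 7, 8}; fixed.
Sat(E[b U AX a]) = {0, 7, 8}

{0, 7, 8}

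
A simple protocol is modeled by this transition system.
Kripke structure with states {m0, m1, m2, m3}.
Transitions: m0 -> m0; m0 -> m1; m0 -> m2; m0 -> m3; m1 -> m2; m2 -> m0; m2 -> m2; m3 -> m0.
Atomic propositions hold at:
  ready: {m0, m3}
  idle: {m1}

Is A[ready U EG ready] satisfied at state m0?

EG ready: greatest fixpoint, start Z0 = {m0, m3}, keep only states in Sat with some successor in Z. Already a fixed point.
Sat(EG ready) = {m0, m3}
A[ready U EG ready]: least fixpoint, start Z0 = Sat(EG ready) = {m0, m3}, add states in Sat(ready) with every successor in Z. Already a fixed point.
Sat(A[ready U EG ready]) = {m0, m3}
m0 ∈ Sat(A[ready U EG ready]) = {m0, m3}, so the formula holds at m0.

Yes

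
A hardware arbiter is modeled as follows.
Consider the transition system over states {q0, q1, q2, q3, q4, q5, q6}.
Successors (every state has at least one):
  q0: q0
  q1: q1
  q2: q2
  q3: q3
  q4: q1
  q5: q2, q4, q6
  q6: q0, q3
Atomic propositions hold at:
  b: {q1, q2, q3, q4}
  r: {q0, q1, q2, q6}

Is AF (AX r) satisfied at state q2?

Yes

Sat(AX r) = {s : every successor in {q0, q1, q2, q6}} = {q0, q1, q2, q4}
AF (AX r): least fixpoint, start Z0 = {q0, q1, q2, q4}, add states with every successor in Z. Already a fixed point.
Sat(AF (AX r)) = {q0, q1, q2, q4}
q2 ∈ Sat(AF (AX r)) = {q0, q1, q2, q4}, so the formula holds at q2.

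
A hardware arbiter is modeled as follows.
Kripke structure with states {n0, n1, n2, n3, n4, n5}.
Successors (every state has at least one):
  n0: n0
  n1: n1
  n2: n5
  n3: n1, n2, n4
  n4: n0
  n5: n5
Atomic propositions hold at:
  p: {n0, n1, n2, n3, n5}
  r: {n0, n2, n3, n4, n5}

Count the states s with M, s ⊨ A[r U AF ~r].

1

Sat(~r) = {n1}
AF ~r: least fixpoint, start Z0 = {n1}, add states with every successor in Z. Already a fixed point.
Sat(AF ~r) = {n1}
A[r U AF ~r]: least fixpoint, start Z0 = Sat(AF ~r) = {n1}, add states in Sat(r) with every successor in Z. Already a fixed point.
Sat(A[r U AF ~r]) = {n1}
|Sat(A[r U AF ~r])| = |{n1}| = 1.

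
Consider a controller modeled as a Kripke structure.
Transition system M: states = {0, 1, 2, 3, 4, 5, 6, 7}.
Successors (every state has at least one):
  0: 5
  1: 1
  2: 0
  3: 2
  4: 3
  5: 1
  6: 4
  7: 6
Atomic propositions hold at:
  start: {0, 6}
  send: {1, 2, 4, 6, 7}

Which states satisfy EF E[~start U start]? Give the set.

Sat(~start) = {1, 2, 3, 4, 5, 7}
E[~start U start]: least fixpoint, start Z0 = Sat(start) = {0, 6}, add states in Sat(~start) with some successor in Z. Z1 = {0, 2, 6, 7}; Z2 = {0, 2, 3, 6, 7}; Z3 = {0, 2, 3, 4, 6, 7}; fixed.
Sat(E[~start U start]) = {0, 2, 3, 4, 6, 7}
EF E[~start U start]: least fixpoint, start Z0 = {0, 2, 3, 4, 6, 7}, add states with some successor in Z. Already a fixed point.
Sat(EF E[~start U start]) = {0, 2, 3, 4, 6, 7}

{0, 2, 3, 4, 6, 7}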